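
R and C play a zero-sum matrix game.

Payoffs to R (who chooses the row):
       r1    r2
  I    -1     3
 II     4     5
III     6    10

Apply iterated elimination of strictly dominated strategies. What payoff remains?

6

Row I is strictly dominated by row II (4>-1, 5>3); eliminate I.
Row II is strictly dominated by row III (6>4, 10>5); eliminate II.
Column r2 is strictly dominated by r1 for C (6<10); eliminate r2.
Only (III, r1) remains, with payoff 6.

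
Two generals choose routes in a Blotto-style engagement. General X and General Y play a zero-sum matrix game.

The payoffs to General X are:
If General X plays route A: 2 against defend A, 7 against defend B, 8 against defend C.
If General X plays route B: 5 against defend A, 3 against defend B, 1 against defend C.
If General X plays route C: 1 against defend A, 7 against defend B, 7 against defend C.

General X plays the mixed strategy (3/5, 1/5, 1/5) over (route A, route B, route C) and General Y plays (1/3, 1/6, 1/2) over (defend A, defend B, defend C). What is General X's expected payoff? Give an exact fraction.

151/30

Against (1/3, 1/6, 1/2), each row's expected payoff is route A: 35/6; route B: 8/3; route C: 5.
Taking the (3/5, 1/5, 1/5)-weighted average: (3/5)·(35/6) + (1/5)·(8/3) + (1/5)·(5) = 151/30.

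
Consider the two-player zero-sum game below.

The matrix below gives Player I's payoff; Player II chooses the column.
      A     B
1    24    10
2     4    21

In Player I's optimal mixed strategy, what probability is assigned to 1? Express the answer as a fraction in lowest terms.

Row minima are 10 and 4, so Player I's maximin is 10; column maxima are 24 and 21, so Player II's minimax is 21. These differ, so the equilibrium is in mixed strategies.
Let Player I play 1 with probability p. Player II is indifferent when 24p + 4(1−p) = 10p + 21(1−p), giving p = 17/31.

17/31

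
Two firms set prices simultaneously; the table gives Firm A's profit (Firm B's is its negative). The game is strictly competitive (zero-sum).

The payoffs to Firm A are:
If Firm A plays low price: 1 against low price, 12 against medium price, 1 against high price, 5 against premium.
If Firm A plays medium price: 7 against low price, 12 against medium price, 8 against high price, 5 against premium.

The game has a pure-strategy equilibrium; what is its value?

5

Row minima: 1, 5 → Firm A's maximin is 5.
Column maxima: 7, 12, 8, 5 → Firm B's minimax is 5.
They coincide at (medium price, premium), so the value is 5.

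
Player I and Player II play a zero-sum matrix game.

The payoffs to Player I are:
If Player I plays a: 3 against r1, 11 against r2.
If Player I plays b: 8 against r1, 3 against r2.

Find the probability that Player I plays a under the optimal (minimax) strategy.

5/13

Row minima are 3 and 3, so Player I's maximin is 3; column maxima are 8 and 11, so Player II's minimax is 8. These differ, so the equilibrium is in mixed strategies.
Let Player I play a with probability p. Player II is indifferent when 3p + 8(1−p) = 11p + 3(1−p), giving p = 5/13.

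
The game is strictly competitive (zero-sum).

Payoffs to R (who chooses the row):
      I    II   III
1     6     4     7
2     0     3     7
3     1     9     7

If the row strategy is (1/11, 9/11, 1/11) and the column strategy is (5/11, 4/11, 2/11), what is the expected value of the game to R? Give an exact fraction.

349/121

Against (5/11, 4/11, 2/11), each row's expected payoff is 1: 60/11; 2: 26/11; 3: 5.
Taking the (1/11, 9/11, 1/11)-weighted average: (1/11)·(60/11) + (9/11)·(26/11) + (1/11)·(5) = 349/121.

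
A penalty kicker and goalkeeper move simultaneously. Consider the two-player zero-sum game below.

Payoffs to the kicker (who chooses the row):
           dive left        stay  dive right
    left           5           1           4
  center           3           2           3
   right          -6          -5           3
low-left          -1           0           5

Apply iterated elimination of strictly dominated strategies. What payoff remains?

2

Row right is strictly dominated by row left (5>-6, 1>-5, 4>3); eliminate right.
Column dive right is strictly dominated by stay for the goalkeeper (1<4, 2<3, 0<5); eliminate dive right.
Row low-left is strictly dominated by row left (5>-1, 1>0); eliminate low-left.
Column dive left is strictly dominated by stay for the goalkeeper (1<5, 2<3); eliminate dive left.
Row left is strictly dominated by row center (2>1); eliminate left.
Only (center, stay) remains, with payoff 2.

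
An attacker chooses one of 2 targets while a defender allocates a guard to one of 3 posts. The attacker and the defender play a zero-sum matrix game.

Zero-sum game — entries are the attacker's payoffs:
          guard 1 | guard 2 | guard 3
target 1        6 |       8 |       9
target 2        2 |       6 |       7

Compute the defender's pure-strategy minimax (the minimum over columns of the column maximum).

The worst case (largest entry) in each column is guard 1: 6, guard 2: 8, guard 3: 9.
The best (smallest) of these is 6.

6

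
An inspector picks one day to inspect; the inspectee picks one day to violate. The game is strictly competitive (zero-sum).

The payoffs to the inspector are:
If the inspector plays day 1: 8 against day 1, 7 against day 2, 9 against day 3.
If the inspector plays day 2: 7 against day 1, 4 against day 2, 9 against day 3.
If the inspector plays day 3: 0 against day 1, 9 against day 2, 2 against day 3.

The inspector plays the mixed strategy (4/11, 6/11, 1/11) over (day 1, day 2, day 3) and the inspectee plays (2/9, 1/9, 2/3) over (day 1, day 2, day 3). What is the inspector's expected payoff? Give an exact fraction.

Against (2/9, 1/9, 2/3), each row's expected payoff is day 1: 77/9; day 2: 8; day 3: 7/3.
Taking the (4/11, 6/11, 1/11)-weighted average: (4/11)·(77/9) + (6/11)·(8) + (1/11)·(7/3) = 761/99.

761/99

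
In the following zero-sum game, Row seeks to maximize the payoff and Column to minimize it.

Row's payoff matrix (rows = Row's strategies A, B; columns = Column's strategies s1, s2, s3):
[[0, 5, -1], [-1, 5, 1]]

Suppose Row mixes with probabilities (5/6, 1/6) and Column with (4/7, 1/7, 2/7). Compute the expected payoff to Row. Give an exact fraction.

Against (4/7, 1/7, 2/7), each row's expected payoff is A: 3/7; B: 3/7.
Taking the (5/6, 1/6)-weighted average: (5/6)·(3/7) + (1/6)·(3/7) = 3/7.

3/7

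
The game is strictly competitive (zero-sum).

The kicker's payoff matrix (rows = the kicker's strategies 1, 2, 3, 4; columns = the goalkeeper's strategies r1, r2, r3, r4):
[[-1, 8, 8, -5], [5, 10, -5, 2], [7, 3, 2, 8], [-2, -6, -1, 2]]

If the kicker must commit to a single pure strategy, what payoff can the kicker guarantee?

The worst-case payoff for each row is 1: -5, 2: -5, 3: 2, 4: -6.
The best of these is 2.

2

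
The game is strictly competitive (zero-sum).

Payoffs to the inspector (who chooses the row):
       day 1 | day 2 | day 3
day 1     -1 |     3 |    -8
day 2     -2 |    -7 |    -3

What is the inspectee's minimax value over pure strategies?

-3

The worst case (largest entry) in each column is day 1: -1, day 2: 3, day 3: -3.
The best (smallest) of these is -3.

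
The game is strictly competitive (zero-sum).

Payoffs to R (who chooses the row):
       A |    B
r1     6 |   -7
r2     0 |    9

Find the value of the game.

27/11

Row minima are -7 and 0, so R's maximin is 0; column maxima are 6 and 9, so C's minimax is 6. These differ, so the equilibrium is in mixed strategies.
Let R play r1 with probability p. C is indifferent when 6p = −7p + 9(1−p), giving p = 9/22.
Let C play A with probability q. R is indifferent when 6q − 7(1−q) = 9(1−q), giving q = 8/11.
The value is 6·(8/11) + (-7)·(3/11) = 27/11.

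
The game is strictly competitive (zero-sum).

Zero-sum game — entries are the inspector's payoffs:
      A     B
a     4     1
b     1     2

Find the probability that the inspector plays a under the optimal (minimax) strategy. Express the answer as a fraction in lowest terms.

1/4

Row minima are 1 and 1, so the inspector's maximin is 1; column maxima are 4 and 2, so the inspectee's minimax is 2. These differ, so the equilibrium is in mixed strategies.
Let the inspector play a with probability p. The inspectee is indifferent when 4p + (1−p) = p + 2(1−p), giving p = 1/4.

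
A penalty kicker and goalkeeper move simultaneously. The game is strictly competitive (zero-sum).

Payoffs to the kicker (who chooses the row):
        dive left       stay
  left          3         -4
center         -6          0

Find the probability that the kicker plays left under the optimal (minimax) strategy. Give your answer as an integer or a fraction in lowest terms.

Row minima are -4 and -6, so the kicker's maximin is -4; column maxima are 3 and 0, so the goalkeeper's minimax is 0. These differ, so the equilibrium is in mixed strategies.
Let the kicker play left with probability p. The goalkeeper is indifferent when 3p − 6(1−p) = −4p, giving p = 6/13.

6/13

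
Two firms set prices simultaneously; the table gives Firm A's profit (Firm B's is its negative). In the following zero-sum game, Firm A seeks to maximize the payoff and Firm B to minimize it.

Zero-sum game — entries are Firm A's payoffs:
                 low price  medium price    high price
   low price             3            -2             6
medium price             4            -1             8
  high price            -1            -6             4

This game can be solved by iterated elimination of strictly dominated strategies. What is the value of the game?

-1

Column low price is strictly dominated by medium price for Firm B (-2<3, -1<4, -6<-1); eliminate low price.
Row high price is strictly dominated by row low price (-2>-6, 6>4); eliminate high price.
Row low price is strictly dominated by row medium price (-1>-2, 8>6); eliminate low price.
Column high price is strictly dominated by medium price for Firm B (-1<8); eliminate high price.
Only (medium price, medium price) remains, with payoff -1.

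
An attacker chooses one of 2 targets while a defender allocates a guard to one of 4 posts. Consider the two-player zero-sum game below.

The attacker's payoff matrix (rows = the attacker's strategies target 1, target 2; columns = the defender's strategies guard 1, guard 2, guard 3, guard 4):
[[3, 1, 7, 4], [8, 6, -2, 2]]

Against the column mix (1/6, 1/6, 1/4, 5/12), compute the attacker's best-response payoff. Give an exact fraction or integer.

target 1: (3)·(1/6) + (1)·(1/6) + (7)·(1/4) + (4)·(5/12) = 49/12.
target 2: (8)·(1/6) + (6)·(1/6) + (-2)·(1/4) + (2)·(5/12) = 8/3.
The best pure response is target 1 with expected payoff 49/12.

49/12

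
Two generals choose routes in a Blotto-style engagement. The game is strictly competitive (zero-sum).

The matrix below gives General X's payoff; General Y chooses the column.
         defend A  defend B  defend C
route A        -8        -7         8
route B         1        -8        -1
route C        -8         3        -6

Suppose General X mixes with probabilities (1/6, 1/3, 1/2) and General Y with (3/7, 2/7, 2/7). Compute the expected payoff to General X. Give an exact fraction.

-71/21

Against (3/7, 2/7, 2/7), each row's expected payoff is route A: -22/7; route B: -15/7; route C: -30/7.
Taking the (1/6, 1/3, 1/2)-weighted average: (1/6)·(-22/7) + (1/3)·(-15/7) + (1/2)·(-30/7) = -71/21.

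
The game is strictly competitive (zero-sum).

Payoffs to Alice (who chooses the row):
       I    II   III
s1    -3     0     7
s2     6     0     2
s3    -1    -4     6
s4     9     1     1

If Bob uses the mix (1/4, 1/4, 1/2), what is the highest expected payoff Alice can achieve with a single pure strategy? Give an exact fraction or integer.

3

s1: (-3)·(1/4) + (0)·(1/4) + (7)·(1/2) = 11/4.
s2: (6)·(1/4) + (0)·(1/4) + (2)·(1/2) = 5/2.
s3: (-1)·(1/4) + (-4)·(1/4) + (6)·(1/2) = 7/4.
s4: (9)·(1/4) + (1)·(1/4) + (1)·(1/2) = 3.
The best pure response is s4 with expected payoff 3.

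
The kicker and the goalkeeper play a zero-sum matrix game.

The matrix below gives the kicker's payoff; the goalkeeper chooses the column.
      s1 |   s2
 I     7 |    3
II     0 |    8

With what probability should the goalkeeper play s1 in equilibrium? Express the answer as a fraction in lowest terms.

5/12

Row minima are 3 and 0, so the kicker's maximin is 3; column maxima are 7 and 8, so the goalkeeper's minimax is 7. These differ, so the equilibrium is in mixed strategies.
Let the goalkeeper play s1 with probability q. The kicker is indifferent when 7q + 3(1−q) = 8(1−q), giving q = 5/12.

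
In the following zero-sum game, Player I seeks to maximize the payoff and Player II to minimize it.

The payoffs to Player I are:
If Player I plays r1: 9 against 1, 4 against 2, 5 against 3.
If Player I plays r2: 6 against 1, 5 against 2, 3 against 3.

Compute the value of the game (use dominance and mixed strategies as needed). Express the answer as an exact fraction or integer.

Column 1 is strictly dominated by 3 for Player II (it gives Player I more in every row).
The remaining 2×2 game on (r1, r2) × (2, 3) has no saddle point. Let Player I play r1 with probability p; indifference gives 4p + 5(1−p) = 5p + 3(1−p), so p = 2/3.
Similarly Player II's optimal q on 2 is 2/3, and the value is 4·(2/3) + (5)·(1/3) = 13/3.

13/3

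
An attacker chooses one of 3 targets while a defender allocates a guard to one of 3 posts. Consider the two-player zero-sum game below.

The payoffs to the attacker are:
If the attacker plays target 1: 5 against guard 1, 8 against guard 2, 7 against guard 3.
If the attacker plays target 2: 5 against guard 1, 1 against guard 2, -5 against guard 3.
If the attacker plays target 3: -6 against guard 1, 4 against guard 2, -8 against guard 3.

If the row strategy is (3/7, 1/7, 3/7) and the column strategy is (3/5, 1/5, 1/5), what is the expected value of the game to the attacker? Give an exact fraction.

Against (3/5, 1/5, 1/5), each row's expected payoff is target 1: 6; target 2: 11/5; target 3: -22/5.
Taking the (3/7, 1/7, 3/7)-weighted average: (3/7)·(6) + (1/7)·(11/5) + (3/7)·(-22/5) = 1.

1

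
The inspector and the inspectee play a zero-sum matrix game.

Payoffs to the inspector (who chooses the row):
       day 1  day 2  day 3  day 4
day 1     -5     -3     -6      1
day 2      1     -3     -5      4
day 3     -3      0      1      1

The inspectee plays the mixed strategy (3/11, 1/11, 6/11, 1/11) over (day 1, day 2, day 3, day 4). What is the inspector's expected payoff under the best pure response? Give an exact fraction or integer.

day 1: (-5)·(3/11) + (-3)·(1/11) + (-6)·(6/11) + (1)·(1/11) = -53/11.
day 2: (1)·(3/11) + (-3)·(1/11) + (-5)·(6/11) + (4)·(1/11) = -26/11.
day 3: (-3)·(3/11) + (0)·(1/11) + (1)·(6/11) + (1)·(1/11) = -2/11.
The best pure response is day 3 with expected payoff -2/11.

-2/11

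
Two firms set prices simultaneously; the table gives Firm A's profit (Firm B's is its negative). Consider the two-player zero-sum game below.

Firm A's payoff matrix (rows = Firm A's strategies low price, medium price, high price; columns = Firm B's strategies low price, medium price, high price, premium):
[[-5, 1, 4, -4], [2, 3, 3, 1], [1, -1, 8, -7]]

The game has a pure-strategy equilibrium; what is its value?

Row minima: -5, 1, -7 → Firm A's maximin is 1.
Column maxima: 2, 3, 8, 1 → Firm B's minimax is 1.
They coincide at (medium price, premium), so the value is 1.

1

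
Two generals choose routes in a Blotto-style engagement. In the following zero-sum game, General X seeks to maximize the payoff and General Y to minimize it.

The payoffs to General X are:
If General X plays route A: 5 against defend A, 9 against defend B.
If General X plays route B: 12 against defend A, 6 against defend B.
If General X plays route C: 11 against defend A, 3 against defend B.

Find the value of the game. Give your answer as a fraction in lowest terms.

Row route C is strictly dominated by row route B, so General X never plays it.
The remaining 2×2 game on (route A, route B) × (defend A, defend B) has no saddle point. Let General X play route A with probability p; indifference gives 5p + 12(1−p) = 9p + 6(1−p), so p = 3/5.
Similarly General Y's optimal q on defend A is 3/10, and the value is 5·(3/10) + (9)·(7/10) = 39/5.

39/5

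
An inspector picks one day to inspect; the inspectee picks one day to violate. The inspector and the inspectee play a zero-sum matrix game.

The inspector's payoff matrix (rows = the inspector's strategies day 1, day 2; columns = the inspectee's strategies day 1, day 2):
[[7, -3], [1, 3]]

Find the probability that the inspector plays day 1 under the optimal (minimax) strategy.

1/6

Row minima are -3 and 1, so the inspector's maximin is 1; column maxima are 7 and 3, so the inspectee's minimax is 3. These differ, so the equilibrium is in mixed strategies.
Let the inspector play day 1 with probability p. The inspectee is indifferent when 7p + (1−p) = −3p + 3(1−p), giving p = 1/6.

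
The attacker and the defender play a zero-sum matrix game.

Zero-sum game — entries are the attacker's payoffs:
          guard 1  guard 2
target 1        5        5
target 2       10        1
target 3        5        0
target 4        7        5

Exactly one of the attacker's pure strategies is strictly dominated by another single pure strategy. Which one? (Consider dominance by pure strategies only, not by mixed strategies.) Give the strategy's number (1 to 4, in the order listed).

3

Compare target 3 with target 2: 10 > 5, 1 > 0.
So target 2 strictly dominates target 3 for the attacker; target 3 is strictly dominated.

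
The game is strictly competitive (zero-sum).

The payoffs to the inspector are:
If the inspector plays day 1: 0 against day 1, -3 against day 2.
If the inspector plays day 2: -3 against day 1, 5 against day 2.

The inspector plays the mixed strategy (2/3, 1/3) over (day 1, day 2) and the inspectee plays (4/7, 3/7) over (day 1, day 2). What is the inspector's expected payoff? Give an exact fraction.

-5/7

Against (4/7, 3/7), each row's expected payoff is day 1: -9/7; day 2: 3/7.
Taking the (2/3, 1/3)-weighted average: (2/3)·(-9/7) + (1/3)·(3/7) = -5/7.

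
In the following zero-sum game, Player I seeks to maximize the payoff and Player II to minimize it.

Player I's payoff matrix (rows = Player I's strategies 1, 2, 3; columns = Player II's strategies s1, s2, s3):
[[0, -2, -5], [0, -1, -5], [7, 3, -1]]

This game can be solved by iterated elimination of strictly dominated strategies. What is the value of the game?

-1

Column s1 is strictly dominated by s2 for Player II (-2<0, -1<0, 3<7); eliminate s1.
Column s2 is strictly dominated by s3 for Player II (-5<-2, -5<-1, -1<3); eliminate s2.
Row 2 is strictly dominated by row 3 (-1>-5); eliminate 2.
Row 1 is strictly dominated by row 3 (-1>-5); eliminate 1.
Only (3, s3) remains, with payoff -1.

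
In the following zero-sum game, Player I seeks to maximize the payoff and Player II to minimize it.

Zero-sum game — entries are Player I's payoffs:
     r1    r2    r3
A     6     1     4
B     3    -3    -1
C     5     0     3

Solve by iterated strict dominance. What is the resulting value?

Column r3 is strictly dominated by r2 for Player II (1<4, -3<-1, 0<3); eliminate r3.
Column r1 is strictly dominated by r2 for Player II (1<6, -3<3, 0<5); eliminate r1.
Row C is strictly dominated by row A (1>0); eliminate C.
Row B is strictly dominated by row A (1>-3); eliminate B.
Only (A, r2) remains, with payoff 1.

1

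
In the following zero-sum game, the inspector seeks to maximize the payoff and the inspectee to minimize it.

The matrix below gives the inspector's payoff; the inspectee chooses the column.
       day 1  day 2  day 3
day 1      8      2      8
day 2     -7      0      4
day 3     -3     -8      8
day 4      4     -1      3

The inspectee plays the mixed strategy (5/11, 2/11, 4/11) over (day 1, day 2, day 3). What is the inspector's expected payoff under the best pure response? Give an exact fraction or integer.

76/11

day 1: (8)·(5/11) + (2)·(2/11) + (8)·(4/11) = 76/11.
day 2: (-7)·(5/11) + (0)·(2/11) + (4)·(4/11) = -19/11.
day 3: (-3)·(5/11) + (-8)·(2/11) + (8)·(4/11) = 1/11.
day 4: (4)·(5/11) + (-1)·(2/11) + (3)·(4/11) = 30/11.
The best pure response is day 1 with expected payoff 76/11.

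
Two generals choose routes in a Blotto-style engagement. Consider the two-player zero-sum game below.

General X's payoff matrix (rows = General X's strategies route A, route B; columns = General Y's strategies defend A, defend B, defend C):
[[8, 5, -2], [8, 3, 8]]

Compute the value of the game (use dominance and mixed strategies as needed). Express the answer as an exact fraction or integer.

23/6

Column defend A is strictly dominated by defend B for General Y (it gives General X more in every row).
The remaining 2×2 game on (route A, route B) × (defend B, defend C) has no saddle point. Let General X play route A with probability p; indifference gives 5p + 3(1−p) = −2p + 8(1−p), so p = 5/12.
Similarly General Y's optimal q on defend B is 5/6, and the value is 5·(5/6) + (-2)·(1/6) = 23/6.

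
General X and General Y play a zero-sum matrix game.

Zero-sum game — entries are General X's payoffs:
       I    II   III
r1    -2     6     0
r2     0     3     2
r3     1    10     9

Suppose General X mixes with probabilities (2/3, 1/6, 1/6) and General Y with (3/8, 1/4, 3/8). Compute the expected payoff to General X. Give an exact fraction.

Against (3/8, 1/4, 3/8), each row's expected payoff is r1: 3/4; r2: 3/2; r3: 25/4.
Taking the (2/3, 1/6, 1/6)-weighted average: (2/3)·(3/4) + (1/6)·(3/2) + (1/6)·(25/4) = 43/24.

43/24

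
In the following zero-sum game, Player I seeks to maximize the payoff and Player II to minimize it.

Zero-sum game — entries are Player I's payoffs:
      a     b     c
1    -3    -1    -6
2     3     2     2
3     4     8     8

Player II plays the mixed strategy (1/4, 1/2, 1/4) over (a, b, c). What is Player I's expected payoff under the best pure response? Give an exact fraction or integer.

7

1: (-3)·(1/4) + (-1)·(1/2) + (-6)·(1/4) = -11/4.
2: (3)·(1/4) + (2)·(1/2) + (2)·(1/4) = 9/4.
3: (4)·(1/4) + (8)·(1/2) + (8)·(1/4) = 7.
The best pure response is 3 with expected payoff 7.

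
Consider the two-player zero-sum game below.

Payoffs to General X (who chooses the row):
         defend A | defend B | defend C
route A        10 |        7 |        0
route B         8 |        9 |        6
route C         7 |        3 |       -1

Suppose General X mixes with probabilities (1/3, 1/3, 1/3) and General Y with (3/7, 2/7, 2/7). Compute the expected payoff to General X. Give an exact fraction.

Against (3/7, 2/7, 2/7), each row's expected payoff is route A: 44/7; route B: 54/7; route C: 25/7.
Taking the (1/3, 1/3, 1/3)-weighted average: (1/3)·(44/7) + (1/3)·(54/7) + (1/3)·(25/7) = 41/7.

41/7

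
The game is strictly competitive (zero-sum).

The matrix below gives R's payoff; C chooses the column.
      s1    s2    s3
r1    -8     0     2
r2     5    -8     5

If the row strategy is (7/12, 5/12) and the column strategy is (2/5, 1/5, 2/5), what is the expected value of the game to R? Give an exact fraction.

Against (2/5, 1/5, 2/5), each row's expected payoff is r1: -12/5; r2: 12/5.
Taking the (7/12, 5/12)-weighted average: (7/12)·(-12/5) + (5/12)·(12/5) = -2/5.

-2/5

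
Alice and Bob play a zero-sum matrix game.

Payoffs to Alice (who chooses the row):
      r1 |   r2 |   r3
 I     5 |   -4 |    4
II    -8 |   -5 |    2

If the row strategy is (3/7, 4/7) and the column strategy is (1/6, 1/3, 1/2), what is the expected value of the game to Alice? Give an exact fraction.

-1/2

Against (1/6, 1/3, 1/2), each row's expected payoff is I: 3/2; II: -2.
Taking the (3/7, 4/7)-weighted average: (3/7)·(3/2) + (4/7)·(-2) = -1/2.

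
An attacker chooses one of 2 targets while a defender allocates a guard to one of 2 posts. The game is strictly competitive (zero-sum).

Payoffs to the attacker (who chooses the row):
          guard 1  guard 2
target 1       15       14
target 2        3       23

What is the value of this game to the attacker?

101/7

Row minima are 14 and 3, so the attacker's maximin is 14; column maxima are 15 and 23, so the defender's minimax is 15. These differ, so the equilibrium is in mixed strategies.
Let the attacker play target 1 with probability p. The defender is indifferent when 15p + 3(1−p) = 14p + 23(1−p), giving p = 20/21.
Let the defender play guard 1 with probability q. The attacker is indifferent when 15q + 14(1−q) = 3q + 23(1−q), giving q = 3/7.
The value is 15·(3/7) + (14)·(4/7) = 101/7.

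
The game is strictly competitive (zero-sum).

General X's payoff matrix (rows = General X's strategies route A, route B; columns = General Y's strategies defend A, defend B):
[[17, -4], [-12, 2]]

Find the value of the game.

Row minima are -4 and -12, so General X's maximin is -4; column maxima are 17 and 2, so General Y's minimax is 2. These differ, so the equilibrium is in mixed strategies.
Let General X play route A with probability p. General Y is indifferent when 17p − 12(1−p) = −4p + 2(1−p), giving p = 2/5.
Let General Y play defend A with probability q. General X is indifferent when 17q − 4(1−q) = −12q + 2(1−q), giving q = 6/35.
The value is 17·(6/35) + (-4)·(29/35) = -2/5.

-2/5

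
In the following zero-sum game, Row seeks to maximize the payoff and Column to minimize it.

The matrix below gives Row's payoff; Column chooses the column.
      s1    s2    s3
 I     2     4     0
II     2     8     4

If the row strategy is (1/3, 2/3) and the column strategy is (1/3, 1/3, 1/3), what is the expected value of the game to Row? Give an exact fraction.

Against (1/3, 1/3, 1/3), each row's expected payoff is I: 2; II: 14/3.
Taking the (1/3, 2/3)-weighted average: (1/3)·(2) + (2/3)·(14/3) = 34/9.

34/9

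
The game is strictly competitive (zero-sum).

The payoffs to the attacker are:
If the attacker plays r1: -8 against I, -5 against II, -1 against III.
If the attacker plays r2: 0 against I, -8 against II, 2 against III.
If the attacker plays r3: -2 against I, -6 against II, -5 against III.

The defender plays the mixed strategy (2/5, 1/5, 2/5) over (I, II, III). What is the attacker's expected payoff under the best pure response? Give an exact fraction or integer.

-4/5

r1: (-8)·(2/5) + (-5)·(1/5) + (-1)·(2/5) = -23/5.
r2: (0)·(2/5) + (-8)·(1/5) + (2)·(2/5) = -4/5.
r3: (-2)·(2/5) + (-6)·(1/5) + (-5)·(2/5) = -4.
The best pure response is r2 with expected payoff -4/5.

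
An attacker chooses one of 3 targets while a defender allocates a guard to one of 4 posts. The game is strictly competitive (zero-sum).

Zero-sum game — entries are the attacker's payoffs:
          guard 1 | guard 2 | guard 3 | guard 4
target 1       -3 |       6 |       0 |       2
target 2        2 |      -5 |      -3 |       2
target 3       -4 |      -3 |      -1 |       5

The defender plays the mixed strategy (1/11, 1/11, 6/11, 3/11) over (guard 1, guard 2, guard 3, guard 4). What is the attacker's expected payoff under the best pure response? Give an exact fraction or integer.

target 1: (-3)·(1/11) + (6)·(1/11) + (0)·(6/11) + (2)·(3/11) = 9/11.
target 2: (2)·(1/11) + (-5)·(1/11) + (-3)·(6/11) + (2)·(3/11) = -15/11.
target 3: (-4)·(1/11) + (-3)·(1/11) + (-1)·(6/11) + (5)·(3/11) = 2/11.
The best pure response is target 1 with expected payoff 9/11.

9/11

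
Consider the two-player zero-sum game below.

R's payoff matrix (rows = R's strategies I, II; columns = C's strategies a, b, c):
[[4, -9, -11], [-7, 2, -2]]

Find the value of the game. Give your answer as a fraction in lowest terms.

Column b is strictly dominated by c for C (it gives R more in every row).
The remaining 2×2 game on (I, II) × (a, c) has no saddle point. Let R play I with probability p; indifference gives 4p − 7(1−p) = −11p − 2(1−p), so p = 1/4.
Similarly C's optimal q on a is 9/20, and the value is 4·(9/20) + (-11)·(11/20) = -17/4.

-17/4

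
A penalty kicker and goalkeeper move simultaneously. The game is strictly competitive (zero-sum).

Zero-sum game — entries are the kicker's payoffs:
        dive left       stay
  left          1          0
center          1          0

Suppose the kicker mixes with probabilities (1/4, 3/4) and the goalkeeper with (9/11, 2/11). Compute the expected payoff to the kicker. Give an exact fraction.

9/11

Against (9/11, 2/11), each row's expected payoff is left: 9/11; center: 9/11.
Taking the (1/4, 3/4)-weighted average: (1/4)·(9/11) + (3/4)·(9/11) = 9/11.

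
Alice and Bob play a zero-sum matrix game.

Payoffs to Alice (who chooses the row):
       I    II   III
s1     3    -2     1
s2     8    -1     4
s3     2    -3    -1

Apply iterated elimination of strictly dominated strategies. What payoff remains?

Column I is strictly dominated by II for Bob (-2<3, -1<8, -3<2); eliminate I.
Row s3 is strictly dominated by row s1 (-2>-3, 1>-1); eliminate s3.
Row s1 is strictly dominated by row s2 (-1>-2, 4>1); eliminate s1.
Column III is strictly dominated by II for Bob (-1<4); eliminate III.
Only (s2, II) remains, with payoff -1.

-1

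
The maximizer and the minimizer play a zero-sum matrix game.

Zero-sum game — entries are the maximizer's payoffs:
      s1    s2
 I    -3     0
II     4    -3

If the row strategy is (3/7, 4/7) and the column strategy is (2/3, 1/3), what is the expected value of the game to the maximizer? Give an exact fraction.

2/21

Against (2/3, 1/3), each row's expected payoff is I: -2; II: 5/3.
Taking the (3/7, 4/7)-weighted average: (3/7)·(-2) + (4/7)·(5/3) = 2/21.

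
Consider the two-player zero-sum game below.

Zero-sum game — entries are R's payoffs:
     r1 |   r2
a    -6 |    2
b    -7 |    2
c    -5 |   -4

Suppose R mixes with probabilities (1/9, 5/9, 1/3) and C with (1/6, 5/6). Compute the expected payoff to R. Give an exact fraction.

Against (1/6, 5/6), each row's expected payoff is a: 2/3; b: 1/2; c: -25/6.
Taking the (1/9, 5/9, 1/3)-weighted average: (1/9)·(2/3) + (5/9)·(1/2) + (1/3)·(-25/6) = -28/27.

-28/27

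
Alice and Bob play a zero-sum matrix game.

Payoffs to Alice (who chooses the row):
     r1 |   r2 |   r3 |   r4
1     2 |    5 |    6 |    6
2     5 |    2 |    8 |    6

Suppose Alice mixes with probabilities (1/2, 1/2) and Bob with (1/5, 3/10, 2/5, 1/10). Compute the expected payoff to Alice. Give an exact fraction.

103/20

Against (1/5, 3/10, 2/5, 1/10), each row's expected payoff is 1: 49/10; 2: 27/5.
Taking the (1/2, 1/2)-weighted average: (1/2)·(49/10) + (1/2)·(27/5) = 103/20.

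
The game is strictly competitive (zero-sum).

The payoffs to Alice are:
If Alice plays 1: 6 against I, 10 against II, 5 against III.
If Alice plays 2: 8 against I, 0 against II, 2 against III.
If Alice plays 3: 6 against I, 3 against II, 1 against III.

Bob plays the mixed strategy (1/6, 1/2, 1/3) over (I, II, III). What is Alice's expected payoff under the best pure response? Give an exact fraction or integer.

1: (6)·(1/6) + (10)·(1/2) + (5)·(1/3) = 23/3.
2: (8)·(1/6) + (0)·(1/2) + (2)·(1/3) = 2.
3: (6)·(1/6) + (3)·(1/2) + (1)·(1/3) = 17/6.
The best pure response is 1 with expected payoff 23/3.

23/3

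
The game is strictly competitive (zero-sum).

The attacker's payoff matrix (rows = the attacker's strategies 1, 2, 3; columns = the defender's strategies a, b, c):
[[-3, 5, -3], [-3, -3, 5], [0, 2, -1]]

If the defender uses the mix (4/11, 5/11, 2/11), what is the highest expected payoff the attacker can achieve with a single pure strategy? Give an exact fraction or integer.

1: (-3)·(4/11) + (5)·(5/11) + (-3)·(2/11) = 7/11.
2: (-3)·(4/11) + (-3)·(5/11) + (5)·(2/11) = -17/11.
3: (0)·(4/11) + (2)·(5/11) + (-1)·(2/11) = 8/11.
The best pure response is 3 with expected payoff 8/11.

8/11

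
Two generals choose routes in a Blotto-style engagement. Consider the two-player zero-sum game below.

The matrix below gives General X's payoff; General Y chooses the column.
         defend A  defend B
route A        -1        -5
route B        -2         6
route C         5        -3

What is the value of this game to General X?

Row route A is strictly dominated by row route C, so General X never plays it.
The remaining 2×2 game on (route B, route C) × (defend A, defend B) has no saddle point. Let General X play route B with probability p; indifference gives −2p + 5(1−p) = 6p − 3(1−p), so p = 1/2.
Similarly General Y's optimal q on defend A is 9/16, and the value is -2·(9/16) + (6)·(7/16) = 3/2.

3/2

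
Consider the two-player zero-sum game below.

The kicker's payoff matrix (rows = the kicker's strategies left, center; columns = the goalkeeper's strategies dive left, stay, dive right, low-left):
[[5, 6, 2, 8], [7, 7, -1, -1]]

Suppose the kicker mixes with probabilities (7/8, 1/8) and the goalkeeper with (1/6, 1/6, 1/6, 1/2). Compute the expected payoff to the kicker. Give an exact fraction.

269/48

Against (1/6, 1/6, 1/6, 1/2), each row's expected payoff is left: 37/6; center: 5/3.
Taking the (7/8, 1/8)-weighted average: (7/8)·(37/6) + (1/8)·(5/3) = 269/48.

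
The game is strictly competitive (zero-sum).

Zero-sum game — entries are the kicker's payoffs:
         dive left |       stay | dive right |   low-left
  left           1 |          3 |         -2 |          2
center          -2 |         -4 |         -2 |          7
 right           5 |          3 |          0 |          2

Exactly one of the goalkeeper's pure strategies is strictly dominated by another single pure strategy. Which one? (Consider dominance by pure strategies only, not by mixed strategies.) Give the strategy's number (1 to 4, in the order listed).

The goalkeeper prefers columns that give the kicker less. Compare low-left with dive right: -2 < 2, -2 < 7, 0 < 2.
So dive right strictly dominates low-left for the goalkeeper; low-left is strictly dominated.

4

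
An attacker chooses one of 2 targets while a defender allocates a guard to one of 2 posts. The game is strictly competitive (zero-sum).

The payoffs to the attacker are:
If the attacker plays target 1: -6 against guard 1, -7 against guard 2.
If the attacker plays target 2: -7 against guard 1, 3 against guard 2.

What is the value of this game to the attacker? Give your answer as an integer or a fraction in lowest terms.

Row minima are -7 and -7, so the attacker's maximin is -7; column maxima are -6 and 3, so the defender's minimax is -6. These differ, so the equilibrium is in mixed strategies.
Let the attacker play target 1 with probability p. The defender is indifferent when −6p − 7(1−p) = −7p + 3(1−p), giving p = 10/11.
Let the defender play guard 1 with probability q. The attacker is indifferent when −6q − 7(1−q) = −7q + 3(1−q), giving q = 10/11.
The value is -6·(10/11) + (-7)·(1/11) = -67/11.

-67/11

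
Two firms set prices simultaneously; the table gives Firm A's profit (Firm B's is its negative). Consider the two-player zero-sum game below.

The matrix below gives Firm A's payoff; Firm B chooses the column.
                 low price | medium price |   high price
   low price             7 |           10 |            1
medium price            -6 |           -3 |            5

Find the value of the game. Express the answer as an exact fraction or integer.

41/17

Column medium price is strictly dominated by low price for Firm B (it gives Firm A more in every row).
The remaining 2×2 game on (low price, medium price) × (low price, high price) has no saddle point. Let Firm A play low price with probability p; indifference gives 7p − 6(1−p) = p + 5(1−p), so p = 11/17.
Similarly Firm B's optimal q on low price is 4/17, and the value is 7·(4/17) + (1)·(13/17) = 41/17.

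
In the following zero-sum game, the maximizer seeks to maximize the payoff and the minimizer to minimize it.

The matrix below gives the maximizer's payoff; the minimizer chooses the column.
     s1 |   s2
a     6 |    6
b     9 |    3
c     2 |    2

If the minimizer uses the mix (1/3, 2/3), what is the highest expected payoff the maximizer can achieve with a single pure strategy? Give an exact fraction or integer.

a: (6)·(1/3) + (6)·(2/3) = 6.
b: (9)·(1/3) + (3)·(2/3) = 5.
c: (2)·(1/3) + (2)·(2/3) = 2.
The best pure response is a with expected payoff 6.

6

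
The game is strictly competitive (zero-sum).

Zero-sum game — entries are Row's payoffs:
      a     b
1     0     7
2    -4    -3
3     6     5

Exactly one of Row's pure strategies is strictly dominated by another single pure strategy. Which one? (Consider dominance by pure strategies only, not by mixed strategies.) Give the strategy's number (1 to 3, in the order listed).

2

Compare 2 with 1: 0 > -4, 7 > -3.
So 1 strictly dominates 2 for Row; 2 is strictly dominated.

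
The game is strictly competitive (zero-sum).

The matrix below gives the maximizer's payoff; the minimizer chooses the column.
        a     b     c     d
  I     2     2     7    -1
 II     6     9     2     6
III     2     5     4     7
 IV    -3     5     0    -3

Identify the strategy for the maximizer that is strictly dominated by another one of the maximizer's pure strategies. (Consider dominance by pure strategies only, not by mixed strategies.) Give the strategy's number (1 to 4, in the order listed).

Compare IV with II: 6 > -3, 9 > 5, 2 > 0, 6 > -3.
So II strictly dominates IV for the maximizer; IV is strictly dominated.

4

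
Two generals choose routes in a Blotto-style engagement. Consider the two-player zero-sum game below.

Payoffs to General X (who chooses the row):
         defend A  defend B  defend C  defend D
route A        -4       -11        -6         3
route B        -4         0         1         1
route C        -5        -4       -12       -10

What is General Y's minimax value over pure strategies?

-4

The worst case (largest entry) in each column is defend A: -4, defend B: 0, defend C: 1, defend D: 3.
The best (smallest) of these is -4.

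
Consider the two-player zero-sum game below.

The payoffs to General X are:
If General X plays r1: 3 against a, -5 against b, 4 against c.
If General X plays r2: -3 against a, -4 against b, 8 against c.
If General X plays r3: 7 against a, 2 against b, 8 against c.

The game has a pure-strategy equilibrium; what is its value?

2

Row minima: -5, -4, 2 → General X's maximin is 2.
Column maxima: 7, 2, 8 → General Y's minimax is 2.
They coincide at (r3, b), so the value is 2.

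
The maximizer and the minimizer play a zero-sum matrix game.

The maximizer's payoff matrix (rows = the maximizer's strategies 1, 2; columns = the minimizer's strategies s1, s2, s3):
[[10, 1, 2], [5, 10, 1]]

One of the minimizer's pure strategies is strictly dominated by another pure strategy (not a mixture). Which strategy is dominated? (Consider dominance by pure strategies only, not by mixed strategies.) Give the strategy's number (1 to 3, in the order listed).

The minimizer prefers columns that give the maximizer less. Compare s1 with s3: 2 < 10, 1 < 5.
So s3 strictly dominates s1 for the minimizer; s1 is strictly dominated.

1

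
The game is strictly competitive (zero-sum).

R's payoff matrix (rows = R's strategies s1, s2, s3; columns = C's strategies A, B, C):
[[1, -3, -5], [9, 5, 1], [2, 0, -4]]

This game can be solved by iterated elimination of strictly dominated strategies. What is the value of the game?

1

Row s3 is strictly dominated by row s2 (9>2, 5>0, 1>-4); eliminate s3.
Row s1 is strictly dominated by row s2 (9>1, 5>-3, 1>-5); eliminate s1.
Column B is strictly dominated by C for C (1<5); eliminate B.
Column A is strictly dominated by C for C (1<9); eliminate A.
Only (s2, C) remains, with payoff 1.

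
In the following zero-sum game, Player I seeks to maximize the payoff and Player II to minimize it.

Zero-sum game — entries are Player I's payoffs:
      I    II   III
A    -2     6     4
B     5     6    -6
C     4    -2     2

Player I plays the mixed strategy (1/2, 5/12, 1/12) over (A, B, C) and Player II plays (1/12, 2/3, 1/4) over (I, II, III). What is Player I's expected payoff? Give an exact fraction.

Against (1/12, 2/3, 1/4), each row's expected payoff is A: 29/6; B: 35/12; C: -1/2.
Taking the (1/2, 5/12, 1/12)-weighted average: (1/2)·(29/6) + (5/12)·(35/12) + (1/12)·(-1/2) = 517/144.

517/144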